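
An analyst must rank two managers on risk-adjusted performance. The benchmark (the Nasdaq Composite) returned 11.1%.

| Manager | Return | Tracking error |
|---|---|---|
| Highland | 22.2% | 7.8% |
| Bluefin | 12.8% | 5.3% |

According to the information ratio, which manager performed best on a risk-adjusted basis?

Highland: IR = (22.2% − 11.1%) / 7.8% = 1.423
Bluefin: IR = (12.8% − 11.1%) / 5.3% = 0.321
Highest: Highland (1.423).

Highland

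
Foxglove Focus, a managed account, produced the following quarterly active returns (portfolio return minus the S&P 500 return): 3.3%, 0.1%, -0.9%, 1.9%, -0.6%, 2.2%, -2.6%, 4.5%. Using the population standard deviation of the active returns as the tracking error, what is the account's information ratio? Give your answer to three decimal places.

r̄ = (3.3 + 0.1 − 0.9 + 1.9 − 0.6 + 2.2 − 2.6 + 4.5) / 8 = 7.90 / 8 = 0.9875%
Population std dev = √[39.7288 / 8] = 2.2285%
IR = r̄ / tracking error = 0.9875 / 2.2285 = 0.4431

0.443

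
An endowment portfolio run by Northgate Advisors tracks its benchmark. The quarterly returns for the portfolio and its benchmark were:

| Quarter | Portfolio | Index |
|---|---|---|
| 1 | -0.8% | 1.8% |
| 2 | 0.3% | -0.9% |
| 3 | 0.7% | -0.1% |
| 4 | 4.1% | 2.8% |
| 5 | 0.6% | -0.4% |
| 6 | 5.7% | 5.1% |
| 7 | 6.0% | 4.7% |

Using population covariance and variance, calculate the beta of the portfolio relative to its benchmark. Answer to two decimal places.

1.00

r̄p = 2.3714%,  r̄m = 1.8571%
Cov = Σ(rp − r̄p)(rm − r̄m) / 7 = 5.1288
Var(rm) = Σ(rm − r̄m)² / 7 = 5.1453
β = Cov / Var = 5.1288 / 5.1453 = 0.9968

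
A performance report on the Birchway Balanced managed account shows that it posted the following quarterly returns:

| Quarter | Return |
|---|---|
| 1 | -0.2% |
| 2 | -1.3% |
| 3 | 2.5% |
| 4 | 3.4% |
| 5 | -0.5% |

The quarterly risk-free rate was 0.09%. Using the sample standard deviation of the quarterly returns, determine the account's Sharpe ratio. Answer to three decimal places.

Mean return μ = 3.90 / 5 = 0.7800%
Σ(r − μ)² = 16.7480; sample σ = √(16.7480/4) = 2.0462%
Sharpe = (μ − rf) / σ = (0.7800 − 0.09) / 2.0462 = 0.6900 / 2.0462 = 0.3372

0.337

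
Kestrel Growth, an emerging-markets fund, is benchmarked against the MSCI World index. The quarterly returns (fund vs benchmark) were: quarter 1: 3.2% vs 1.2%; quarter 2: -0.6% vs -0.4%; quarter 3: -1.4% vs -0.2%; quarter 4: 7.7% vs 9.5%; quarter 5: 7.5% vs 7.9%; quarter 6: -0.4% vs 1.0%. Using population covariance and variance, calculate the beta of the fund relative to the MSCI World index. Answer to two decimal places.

0.90

r̄p = 2.6667%,  r̄m = 3.1667%
Cov = Σ(rp − r̄p)(rm − r̄m) / 6 = 14.2822
Var(rm) = Σ(rm − r̄m)² / 6 = 15.8556
β = Cov / Var = 14.2822 / 15.8556 = 0.9008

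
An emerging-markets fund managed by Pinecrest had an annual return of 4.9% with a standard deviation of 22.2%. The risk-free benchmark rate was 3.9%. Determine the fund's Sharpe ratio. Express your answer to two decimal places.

Sharpe = (Rp − Rf) / σp = (4.9% − 3.9%) / 22.2% = 1.00% / 22.2% = 0.0450

0.05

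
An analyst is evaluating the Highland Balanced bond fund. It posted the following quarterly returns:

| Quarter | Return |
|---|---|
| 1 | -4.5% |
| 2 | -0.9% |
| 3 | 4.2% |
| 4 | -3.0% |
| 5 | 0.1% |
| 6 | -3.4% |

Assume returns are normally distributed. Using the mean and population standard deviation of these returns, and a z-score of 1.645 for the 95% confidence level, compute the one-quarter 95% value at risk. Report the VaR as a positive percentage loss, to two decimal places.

Mean return r̄ = -7.50 / 6 = -1.2500%
Σ(r − r̄)² = 49.8950; population σ = √(49.8950/6) = 2.8837%
VaR = −(r̄ − z·σ) = −(-1.2500 − 1.645 × 2.8837) = −(-5.9937) = 5.9937%

5.99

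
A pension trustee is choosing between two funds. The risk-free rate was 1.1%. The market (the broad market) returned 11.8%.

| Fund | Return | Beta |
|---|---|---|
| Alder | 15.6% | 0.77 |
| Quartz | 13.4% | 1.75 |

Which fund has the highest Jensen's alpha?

Alder: α = 15.6% − [1.1% + 0.77 × (11.8% − 1.1%)] = 6.261
Quartz: α = 13.4% − [1.1% + 1.75 × (11.8% − 1.1%)] = -6.425
Highest: Alder (6.261).

Alder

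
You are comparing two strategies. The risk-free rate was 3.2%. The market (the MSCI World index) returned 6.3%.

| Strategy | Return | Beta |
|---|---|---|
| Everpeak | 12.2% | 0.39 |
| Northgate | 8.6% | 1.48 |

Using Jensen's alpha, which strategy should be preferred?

Everpeak: α = 12.2% − [3.2% + 0.39 × (6.3% − 3.2%)] = 7.791
Northgate: α = 8.6% − [3.2% + 1.48 × (6.3% − 3.2%)] = 0.812
Highest: Everpeak (7.791).

Everpeak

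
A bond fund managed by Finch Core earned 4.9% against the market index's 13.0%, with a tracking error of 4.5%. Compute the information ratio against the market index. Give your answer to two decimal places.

-1.80

IR = (Rp − Rb) / TE = (4.9% − 13.0%) / 4.5% = -8.10% / 4.5% = -1.8000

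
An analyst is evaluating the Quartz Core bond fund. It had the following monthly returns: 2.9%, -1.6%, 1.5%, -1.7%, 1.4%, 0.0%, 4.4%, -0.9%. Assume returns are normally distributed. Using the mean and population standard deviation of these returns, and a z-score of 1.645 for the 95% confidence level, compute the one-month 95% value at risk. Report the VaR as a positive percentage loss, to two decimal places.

2.63

r̄ = (2.9 − 1.6 + 1.5 − 1.7 + 1.4 + 0 + 4.4 − 0.9) / 8 = 0.7500%
Population std dev = √[33.7400 / 8] = 2.0537%
VaR = −(r̄ − z·σ) = −(0.7500 − 1.645 × 2.0537) = −(-2.6283) = 2.6283%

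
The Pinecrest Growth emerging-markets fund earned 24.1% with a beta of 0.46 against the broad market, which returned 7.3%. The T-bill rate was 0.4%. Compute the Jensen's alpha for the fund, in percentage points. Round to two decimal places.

CAPM expected return = Rf + β(Rm − Rf) = 0.4% + 0.46 × (7.3% − 0.4%) = 0.4 + 0.46 × 6.90 = 3.5740%
Jensen's α = Rp − E[R] = 24.1% − 3.5740% = 20.5260

20.53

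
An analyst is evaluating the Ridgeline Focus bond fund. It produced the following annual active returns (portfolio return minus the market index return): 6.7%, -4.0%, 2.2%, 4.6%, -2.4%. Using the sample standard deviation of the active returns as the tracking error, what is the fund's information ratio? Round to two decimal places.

0.31

Mean return μ = 7.10 / 5 = 1.4200%
Sample std dev = √[82.5680 / 4] = 4.5433%
IR = μ / tracking error = 1.4200 / 4.5433 = 0.3125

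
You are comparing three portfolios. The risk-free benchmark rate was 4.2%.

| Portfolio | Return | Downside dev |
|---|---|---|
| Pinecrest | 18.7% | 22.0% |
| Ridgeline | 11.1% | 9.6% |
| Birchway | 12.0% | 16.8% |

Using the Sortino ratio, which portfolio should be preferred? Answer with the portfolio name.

Ridgeline

Pinecrest: Sortino ratio = (18.7% − 4.2%) / 22.0% = 0.659
Ridgeline: Sortino ratio = (11.1% − 4.2%) / 9.6% = 0.719
Birchway: Sortino ratio = (12.0% − 4.2%) / 16.8% = 0.464
Highest: Ridgeline (0.719).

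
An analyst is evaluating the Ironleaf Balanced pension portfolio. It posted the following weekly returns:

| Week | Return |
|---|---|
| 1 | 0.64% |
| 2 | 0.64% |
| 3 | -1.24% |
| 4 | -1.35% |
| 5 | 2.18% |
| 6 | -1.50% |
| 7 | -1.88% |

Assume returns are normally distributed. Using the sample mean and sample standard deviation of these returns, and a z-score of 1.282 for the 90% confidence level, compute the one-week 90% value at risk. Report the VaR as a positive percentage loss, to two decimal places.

2.30

r̄ = (0.64 + 0.64 − 1.24 − 1.35 + 2.18 − 1.5 − 1.88) / 7 = -0.3586%
Sample σ = √[Σ(r − r̄)² / 6] = √[13.8161 / 6] = √2.3027 = 1.5175%
VaR = −(r̄ − z·σ) = −(-0.3586 − 1.282 × 1.5175) = −(-2.3040) = 2.3040%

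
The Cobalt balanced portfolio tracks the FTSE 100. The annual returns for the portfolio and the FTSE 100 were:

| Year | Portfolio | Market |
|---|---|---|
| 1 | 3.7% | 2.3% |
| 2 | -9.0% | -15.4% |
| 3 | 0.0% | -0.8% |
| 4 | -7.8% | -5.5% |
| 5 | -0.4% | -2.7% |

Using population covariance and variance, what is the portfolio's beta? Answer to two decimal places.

0.72

r̄p = -2.7000%,  r̄m = -4.4200%
Cov = Σ(rp − r̄p)(rm − r̄m) / 5 = 26.2840
Var(rm) = Σ(rm − r̄m)² / 5 = 36.5896
β = Cov / Var = 26.2840 / 36.5896 = 0.7183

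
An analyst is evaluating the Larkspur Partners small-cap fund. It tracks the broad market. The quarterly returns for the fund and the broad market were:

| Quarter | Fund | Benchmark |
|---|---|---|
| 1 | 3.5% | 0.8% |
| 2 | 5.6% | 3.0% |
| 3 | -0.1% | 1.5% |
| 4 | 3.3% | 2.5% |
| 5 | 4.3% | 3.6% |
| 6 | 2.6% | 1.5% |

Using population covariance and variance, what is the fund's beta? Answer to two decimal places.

r̄p = 3.2000%,  r̄m = 2.1500%
Cov = Σ(rp − r̄p)(rm − r̄m) / 6 = 0.9667
Var(rm) = Σ(rm − r̄m)² / 6 = 0.9358
β = Cov / Var = 0.9667 / 0.9358 = 1.0330

1.03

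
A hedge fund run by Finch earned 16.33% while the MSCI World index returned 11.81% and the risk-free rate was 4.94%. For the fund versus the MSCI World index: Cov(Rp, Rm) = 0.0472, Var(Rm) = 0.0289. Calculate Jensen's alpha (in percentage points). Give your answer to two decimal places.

0.17

β = Cov / Var = 0.0472 / 0.0289 = 1.6332
E[R] = Rf + β(Rm − Rf) = 4.94% + 1.6332 × (11.81% − 4.94%) = 16.1601%
α = Rp − E[R] = 16.33% − 16.1601% = 0.1699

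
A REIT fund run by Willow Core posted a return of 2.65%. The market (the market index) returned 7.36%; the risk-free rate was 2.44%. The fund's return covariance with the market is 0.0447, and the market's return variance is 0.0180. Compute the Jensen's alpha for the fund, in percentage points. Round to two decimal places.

β = Cov / Var = 0.0447 / 0.0180 = 2.4833
E[R] = Rf + β(Rm − Rf) = 2.44% + 2.4833 × (7.36% − 2.44%) = 14.6578%
α = Rp − E[R] = 2.65% − 14.6578% = -12.0078

-12.01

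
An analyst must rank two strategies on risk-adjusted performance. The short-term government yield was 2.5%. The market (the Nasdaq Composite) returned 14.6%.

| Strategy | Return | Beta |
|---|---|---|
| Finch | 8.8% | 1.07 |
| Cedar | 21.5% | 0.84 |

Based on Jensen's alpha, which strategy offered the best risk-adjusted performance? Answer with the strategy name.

Cedar

Finch: α = 8.8% − [2.5% + 1.07 × (14.6% − 2.5%)] = -6.647
Cedar: α = 21.5% − [2.5% + 0.84 × (14.6% − 2.5%)] = 8.836
Highest: Cedar (8.836).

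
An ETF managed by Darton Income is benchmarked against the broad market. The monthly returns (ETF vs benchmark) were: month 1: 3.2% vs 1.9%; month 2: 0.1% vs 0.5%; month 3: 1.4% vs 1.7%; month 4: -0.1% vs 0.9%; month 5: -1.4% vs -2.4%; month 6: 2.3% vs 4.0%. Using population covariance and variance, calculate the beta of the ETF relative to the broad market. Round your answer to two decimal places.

0.68

r̄p = 0.9167%,  r̄m = 1.1000%
Cov = Σ(rp − r̄p)(rm − r̄m) / 6 = 2.4883
Var(rm) = Σ(rm − r̄m)² / 6 = 3.6767
β = Cov / Var = 2.4883 / 3.6767 = 0.6768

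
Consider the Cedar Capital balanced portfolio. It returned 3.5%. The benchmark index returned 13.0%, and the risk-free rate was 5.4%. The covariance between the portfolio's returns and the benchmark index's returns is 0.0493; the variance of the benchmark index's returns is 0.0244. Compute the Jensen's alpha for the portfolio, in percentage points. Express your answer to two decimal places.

-17.26

β = Cov / Var = 0.0493 / 0.0244 = 2.0205
E[R] = Rf + β(Rm − Rf) = 5.4% + 2.0205 × (13.0% − 5.4%) = 20.7558%
α = Rp − E[R] = 3.5% − 20.7558% = -17.2558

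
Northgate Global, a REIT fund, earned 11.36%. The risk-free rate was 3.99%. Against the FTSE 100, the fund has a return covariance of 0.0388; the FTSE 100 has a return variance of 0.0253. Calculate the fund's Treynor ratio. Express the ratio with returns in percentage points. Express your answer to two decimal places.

4.81

β = Cov / Var = 0.0388 / 0.0253 = 1.5336
Treynor = (Rp − Rf) / β = (11.36% − 3.99%) / 1.5336 = 7.37 / 1.5336 = 4.8057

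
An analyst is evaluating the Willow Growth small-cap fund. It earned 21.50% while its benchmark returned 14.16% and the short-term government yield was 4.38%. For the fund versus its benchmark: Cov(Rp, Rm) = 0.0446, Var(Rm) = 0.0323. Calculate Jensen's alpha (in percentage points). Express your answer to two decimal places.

3.62

β = Cov / Var = 0.0446 / 0.0323 = 1.3808
E[R] = Rf + β(Rm − Rf) = 4.38% + 1.3808 × (14.16% − 4.38%) = 17.8842%
α = Rp − E[R] = 21.50% − 17.8842% = 3.6158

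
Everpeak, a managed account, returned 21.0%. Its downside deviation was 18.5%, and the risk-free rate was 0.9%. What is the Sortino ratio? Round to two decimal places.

Sortino = (Rp − Rf) / σd = (21.0% − 0.9%) / 18.5% = 20.10% / 18.5% = 1.0865

1.09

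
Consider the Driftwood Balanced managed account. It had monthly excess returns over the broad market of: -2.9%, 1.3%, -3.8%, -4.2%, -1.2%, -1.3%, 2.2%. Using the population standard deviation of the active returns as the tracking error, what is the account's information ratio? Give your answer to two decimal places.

-0.62

Mean return r̄ = -9.90 / 7 = -1.4143%
Σ(r − r̄)² = 36.1486; population σ = √(36.1486/7) = 2.2725%
IR = r̄ / tracking error = -1.4143 / 2.2725 = -0.6224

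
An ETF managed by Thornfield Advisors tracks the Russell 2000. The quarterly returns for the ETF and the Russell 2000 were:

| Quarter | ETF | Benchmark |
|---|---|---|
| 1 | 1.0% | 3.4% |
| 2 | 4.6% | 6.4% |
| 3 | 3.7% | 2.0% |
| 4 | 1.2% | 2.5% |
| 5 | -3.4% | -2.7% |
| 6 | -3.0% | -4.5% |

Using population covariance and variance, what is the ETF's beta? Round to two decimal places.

0.75

r̄p = 0.6833%,  r̄m = 1.1833%
Cov = Σ(rp − r̄p)(rm − r̄m) / 6 = 10.1781
Var(rm) = Σ(rm − r̄m)² / 6 = 13.6514
β = Cov / Var = 10.1781 / 13.6514 = 0.7456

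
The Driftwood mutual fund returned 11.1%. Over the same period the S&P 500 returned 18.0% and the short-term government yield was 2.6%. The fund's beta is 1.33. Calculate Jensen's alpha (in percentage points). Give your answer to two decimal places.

-11.98

CAPM expected return = Rf + β(Rm − Rf) = 2.6% + 1.33 × (18.0% − 2.6%) = 2.6 + 1.33 × 15.40 = 23.0820%
Jensen's α = Rp − E[R] = 11.1% − 23.0820% = -11.9820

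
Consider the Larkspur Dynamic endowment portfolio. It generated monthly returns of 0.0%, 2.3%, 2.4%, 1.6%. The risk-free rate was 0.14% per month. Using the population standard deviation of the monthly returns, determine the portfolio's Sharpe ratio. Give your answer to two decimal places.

r̄ = (0 + 2.3 + 2.4 + 1.6) / 4 = 6.30 / 4 = 1.5750%
Σ(r − r̄)² = (0 − 1.5750)² + (2.3 − 1.5750)² + (2.4 − 1.5750)² + … = 3.6875
σ = √[3.6875 / 4] = 0.9601%
Sharpe = (r̄ − rf) / σ = (1.5750 − 0.14) / 0.9601 = 1.4350 / 0.9601 = 1.4946

1.49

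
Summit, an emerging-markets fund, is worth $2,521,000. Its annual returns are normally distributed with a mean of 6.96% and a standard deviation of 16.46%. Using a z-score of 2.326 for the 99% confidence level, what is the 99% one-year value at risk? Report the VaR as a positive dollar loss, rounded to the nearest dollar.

$789,727

Return at the 99% tail: μ − z·σ = 6.96% − 2.326 × 16.46% = 6.96 − 38.28596 = -31.32596%
VaR = −(-31.32596%) × $2,521,000 = 31.32596% × $2,521,000 = $789,727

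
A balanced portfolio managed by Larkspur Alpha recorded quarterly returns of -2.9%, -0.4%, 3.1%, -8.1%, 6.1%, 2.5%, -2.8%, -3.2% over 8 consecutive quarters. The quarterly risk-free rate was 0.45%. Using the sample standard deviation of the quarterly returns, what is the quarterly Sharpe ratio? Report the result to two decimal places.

-0.26

μ = (-2.9 − 0.4 + 3.1 − 8.1 + 6.1 + 2.5 − 2.8 − 3.2) / 8 = -5.70 / 8 = -0.7125%
Sample σ = √[Σ(r − μ)² / 7] = √[141.2688 / 7] = √20.1813 = 4.4924%
Sharpe = (μ − rf) / σ = (-0.7125 − 0.45) / 4.4924 = -1.1625 / 4.4924 = -0.2588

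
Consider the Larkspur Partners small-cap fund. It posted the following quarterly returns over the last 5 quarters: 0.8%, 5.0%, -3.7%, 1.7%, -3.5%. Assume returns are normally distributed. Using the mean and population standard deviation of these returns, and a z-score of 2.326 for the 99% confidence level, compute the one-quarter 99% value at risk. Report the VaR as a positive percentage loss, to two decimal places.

r̄ = (0.8 + 5 − 3.7 + 1.7 − 3.5) / 5 = 0.30 / 5 = 0.0600%
Population σ = √[Σ(r − r̄)² / 5] = √[54.4520 / 5] = √10.8904 = 3.3001%
VaR = −(r̄ − z·σ) = −(0.0600 − 2.326 × 3.3001) = −(-7.6160) = 7.6160%

7.62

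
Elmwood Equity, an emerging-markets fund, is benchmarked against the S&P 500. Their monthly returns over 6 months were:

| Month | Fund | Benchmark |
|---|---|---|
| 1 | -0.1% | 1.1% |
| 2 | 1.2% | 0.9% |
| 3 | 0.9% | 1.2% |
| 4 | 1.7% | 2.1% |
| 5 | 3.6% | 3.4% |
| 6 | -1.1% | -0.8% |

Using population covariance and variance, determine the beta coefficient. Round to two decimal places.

1.09

r̄p = 1.0333%,  r̄m = 1.3167%
Cov = Σ(rp − r̄p)(rm − r̄m) / 6 = 1.7628
Var(rm) = Σ(rm − r̄m)² / 6 = 1.6114
β = Cov / Var = 1.7628 / 1.6114 = 1.0940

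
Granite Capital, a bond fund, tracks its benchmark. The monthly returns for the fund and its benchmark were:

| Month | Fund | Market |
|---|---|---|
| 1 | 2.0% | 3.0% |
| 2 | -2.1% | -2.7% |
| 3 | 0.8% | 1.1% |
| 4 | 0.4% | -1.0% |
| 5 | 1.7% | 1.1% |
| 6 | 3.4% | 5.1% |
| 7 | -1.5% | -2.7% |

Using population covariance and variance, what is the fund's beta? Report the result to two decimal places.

0.65

r̄p = 0.6714%,  r̄m = 0.5571%
Cov = Σ(rp − r̄p)(rm − r̄m) / 7 = 4.6845
Var(rm) = Σ(rm − r̄m)² / 7 = 7.2624
β = Cov / Var = 4.6845 / 7.2624 = 0.6450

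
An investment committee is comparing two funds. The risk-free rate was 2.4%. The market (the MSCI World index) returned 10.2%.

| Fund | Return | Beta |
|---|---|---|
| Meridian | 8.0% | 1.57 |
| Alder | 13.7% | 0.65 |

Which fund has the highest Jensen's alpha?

Alder

Meridian: α = 8.0% − [2.4% + 1.57 × (10.2% − 2.4%)] = -6.646
Alder: α = 13.7% − [2.4% + 0.65 × (10.2% − 2.4%)] = 6.230
Highest: Alder (6.230).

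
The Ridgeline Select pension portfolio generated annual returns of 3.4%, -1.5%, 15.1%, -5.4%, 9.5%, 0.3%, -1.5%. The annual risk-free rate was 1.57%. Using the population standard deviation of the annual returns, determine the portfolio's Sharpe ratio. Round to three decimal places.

0.192

μ = (3.4 − 1.5 + 15.1 − 5.4 + 9.5 + 0.3 − 1.5) / 7 = 19.90 / 7 = 2.8429%
Population std dev = √[306.9971 / 7] = 6.6224%
Sharpe = (μ − rf) / σ = (2.8429 − 1.57) / 6.6224 = 1.2729 / 6.6224 = 0.1922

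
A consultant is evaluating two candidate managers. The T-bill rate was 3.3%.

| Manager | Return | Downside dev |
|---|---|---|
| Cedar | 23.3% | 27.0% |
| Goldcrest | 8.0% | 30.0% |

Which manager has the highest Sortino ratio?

Cedar: Sortino ratio = (23.3% − 3.3%) / 27.0% = 0.741
Goldcrest: Sortino ratio = (8.0% − 3.3%) / 30.0% = 0.157
Highest: Cedar (0.741).

Cedar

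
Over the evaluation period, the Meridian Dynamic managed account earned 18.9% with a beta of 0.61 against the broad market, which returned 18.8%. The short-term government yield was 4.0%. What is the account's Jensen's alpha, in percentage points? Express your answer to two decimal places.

5.87

CAPM expected return = Rf + β(Rm − Rf) = 4.0% + 0.61 × (18.8% − 4.0%) = 4 + 0.61 × 14.80 = 13.0280%
Jensen's α = Rp − E[R] = 18.9% − 13.0280% = 5.8720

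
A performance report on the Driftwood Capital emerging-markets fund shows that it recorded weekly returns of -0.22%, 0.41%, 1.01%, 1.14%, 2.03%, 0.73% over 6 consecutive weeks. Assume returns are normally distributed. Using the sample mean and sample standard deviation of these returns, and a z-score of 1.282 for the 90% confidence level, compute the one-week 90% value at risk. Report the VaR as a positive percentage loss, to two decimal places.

0.12

Mean return r̄ = 5.100 / 6 = 0.8500%
Sample σ = √[Σ(r − r̄)² / 5] = √[2.8550 / 5] = √0.5710 = 0.7556%
VaR = −(r̄ − z·σ) = −(0.8500 − 1.282 × 0.7556) = −(-0.1187) = 0.1187%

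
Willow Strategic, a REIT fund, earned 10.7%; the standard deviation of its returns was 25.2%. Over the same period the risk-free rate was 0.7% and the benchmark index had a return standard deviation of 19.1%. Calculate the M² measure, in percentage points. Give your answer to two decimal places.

Sharpe = (Rp − Rf) / σp = (10.7% − 0.7%) / 25.2% = 0.3968
M² = Rf + Sharpe × σm = 0.7% + 0.3968 × 19.1% = 8.2789%

8.28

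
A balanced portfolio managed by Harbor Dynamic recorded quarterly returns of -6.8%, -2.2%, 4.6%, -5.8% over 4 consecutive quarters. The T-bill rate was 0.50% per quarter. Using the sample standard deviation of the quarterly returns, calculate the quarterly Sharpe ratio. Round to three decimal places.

-0.591

Mean return r̄ = -10.20 / 4 = -2.5500%
Σ(r − r̄)² = (-6.8 − (-2.5500))² + (-2.2 − (-2.5500))² + (4.6 − (-2.5500))² + … = 79.8700
σ = √[79.8700 / 3] = 5.1598%
Sharpe = (r̄ − rf) / σ = (-2.5500 − 0.5) / 5.1598 = -3.0500 / 5.1598 = -0.5911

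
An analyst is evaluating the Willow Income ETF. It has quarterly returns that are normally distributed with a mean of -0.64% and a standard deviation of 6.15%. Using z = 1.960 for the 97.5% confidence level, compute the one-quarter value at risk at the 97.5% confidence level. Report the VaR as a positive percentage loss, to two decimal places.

VaR (as % loss) = −(μ − z·σ) = −(-0.64% − 1.960 × 6.15%) = −(-12.6940%) = 12.6940%

12.69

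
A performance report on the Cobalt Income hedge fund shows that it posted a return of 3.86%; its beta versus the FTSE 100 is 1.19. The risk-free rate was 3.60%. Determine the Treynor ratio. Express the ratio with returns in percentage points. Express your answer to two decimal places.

Treynor = (Rp − Rf) / β = (3.86% − 3.60%) / 1.19 = 0.26 / 1.19 = 0.2185

0.22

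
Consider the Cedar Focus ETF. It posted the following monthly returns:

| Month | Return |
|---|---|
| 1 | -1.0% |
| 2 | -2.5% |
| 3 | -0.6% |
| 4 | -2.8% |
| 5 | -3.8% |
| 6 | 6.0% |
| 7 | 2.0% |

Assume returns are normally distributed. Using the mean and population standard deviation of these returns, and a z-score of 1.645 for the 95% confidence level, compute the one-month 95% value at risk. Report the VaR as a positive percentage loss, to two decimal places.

5.54

r̄ = (-1 − 2.5 − 0.6 − 2.8 − 3.8 + 6 + 2) / 7 = -2.70 / 7 = -0.3857%
Σ(r − r̄)² = (-1 − (-0.3857))² + (-2.5 − (-0.3857))² + (-0.6 − (-0.3857))² + … = 68.8486
population σ = √(68.8486 / 7) = √9.8355 = 3.1362%
VaR = −(r̄ − z·σ) = −(-0.3857 − 1.645 × 3.1362) = −(-5.5447) = 5.5447%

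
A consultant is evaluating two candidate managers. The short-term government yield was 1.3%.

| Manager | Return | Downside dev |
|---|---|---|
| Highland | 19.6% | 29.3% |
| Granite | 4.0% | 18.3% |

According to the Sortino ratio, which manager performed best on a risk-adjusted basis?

Highland

Highland: Sortino ratio = (19.6% − 1.3%) / 29.3% = 0.625
Granite: Sortino ratio = (4.0% − 1.3%) / 18.3% = 0.148
Highest: Highland (0.625).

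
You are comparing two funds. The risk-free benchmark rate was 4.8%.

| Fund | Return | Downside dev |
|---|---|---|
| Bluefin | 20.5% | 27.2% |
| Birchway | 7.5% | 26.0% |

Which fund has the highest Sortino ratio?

Bluefin: Sortino ratio = (20.5% − 4.8%) / 27.2% = 0.577
Birchway: Sortino ratio = (7.5% − 4.8%) / 26.0% = 0.104
Highest: Bluefin (0.577).

Bluefin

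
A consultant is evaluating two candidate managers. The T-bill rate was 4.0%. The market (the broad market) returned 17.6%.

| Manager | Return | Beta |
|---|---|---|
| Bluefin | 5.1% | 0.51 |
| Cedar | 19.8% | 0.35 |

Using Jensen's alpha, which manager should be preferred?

Cedar

Bluefin: α = 5.1% − [4.0% + 0.51 × (17.6% − 4.0%)] = -5.836
Cedar: α = 19.8% − [4.0% + 0.35 × (17.6% − 4.0%)] = 11.040
Highest: Cedar (11.040).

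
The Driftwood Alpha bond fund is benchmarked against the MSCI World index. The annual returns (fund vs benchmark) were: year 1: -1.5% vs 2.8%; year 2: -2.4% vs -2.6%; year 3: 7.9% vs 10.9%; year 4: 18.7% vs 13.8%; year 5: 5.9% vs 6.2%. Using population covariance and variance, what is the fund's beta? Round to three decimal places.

1.214

r̄p = 5.7200%,  r̄m = 6.2200%
Cov = Σ(rp − r̄p)(rm − r̄m) / 5 = 40.9796
Var(rm) = Σ(rm − r̄m)² / 5 = 33.7696
β = Cov / Var = 40.9796 / 33.7696 = 1.2135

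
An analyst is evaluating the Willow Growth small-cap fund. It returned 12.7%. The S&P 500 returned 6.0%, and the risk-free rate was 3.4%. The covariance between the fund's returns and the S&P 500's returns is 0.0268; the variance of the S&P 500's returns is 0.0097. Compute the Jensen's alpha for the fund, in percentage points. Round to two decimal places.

β = Cov / Var = 0.0268 / 0.0097 = 2.7629
E[R] = Rf + β(Rm − Rf) = 3.4% + 2.7629 × (6.0% − 3.4%) = 10.5835%
α = Rp − E[R] = 12.7% − 10.5835% = 2.1165

2.12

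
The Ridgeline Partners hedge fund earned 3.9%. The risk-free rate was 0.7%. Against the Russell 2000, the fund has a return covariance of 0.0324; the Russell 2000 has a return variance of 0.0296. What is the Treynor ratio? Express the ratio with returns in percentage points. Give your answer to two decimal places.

2.92

β = Cov / Var = 0.0324 / 0.0296 = 1.0946
Treynor = (Rp − Rf) / β = (3.9% − 0.7%) / 1.0946 = 3.20 / 1.0946 = 2.9234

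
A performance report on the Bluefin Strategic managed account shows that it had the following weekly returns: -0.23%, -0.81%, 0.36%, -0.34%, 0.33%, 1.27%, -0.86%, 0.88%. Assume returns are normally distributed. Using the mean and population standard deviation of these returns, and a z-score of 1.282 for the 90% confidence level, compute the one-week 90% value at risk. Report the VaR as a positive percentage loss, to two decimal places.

Mean return r̄ = 0.600 / 8 = 0.0750%
Population std dev = √[4.1450 / 8] = 0.7198%
VaR = −(r̄ − z·σ) = −(0.0750 − 1.282 × 0.7198) = −(-0.8478) = 0.8478%

0.85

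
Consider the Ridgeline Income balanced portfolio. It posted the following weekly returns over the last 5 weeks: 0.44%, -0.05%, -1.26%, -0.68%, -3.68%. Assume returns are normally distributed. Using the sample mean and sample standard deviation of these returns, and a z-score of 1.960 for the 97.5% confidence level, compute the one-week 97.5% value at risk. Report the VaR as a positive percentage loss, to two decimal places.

4.19

Mean return r̄ = -5.230 / 5 = -1.0460%
Σ(r − r̄)² = (0.44 − (-1.0460))² + (-0.05 − (-1.0460))² + … = 10.3179
sample σ = √(10.3179 / 4) = √2.5795 = 1.6061%
VaR = −(r̄ − z·σ) = −(-1.0460 − 1.960 × 1.6061) = −(-4.1940) = 4.1940%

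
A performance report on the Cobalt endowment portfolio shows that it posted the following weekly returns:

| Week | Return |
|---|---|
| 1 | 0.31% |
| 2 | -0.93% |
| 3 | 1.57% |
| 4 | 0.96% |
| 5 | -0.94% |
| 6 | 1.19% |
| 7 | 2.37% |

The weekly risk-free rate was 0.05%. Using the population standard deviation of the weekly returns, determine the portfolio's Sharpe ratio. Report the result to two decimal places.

0.52

μ = (0.31 − 0.93 + 1.57 + 0.96 − 0.94 + 1.19 + 2.37) / 7 = 4.530 / 7 = 0.6471%
Σ(r − μ)² = (0.31 − 0.6471)² + (-0.93 − 0.6471)² + (1.57 − 0.6471)² + … = 9.3325
population σ = √(9.3325 / 7) = √1.3332 = 1.1546%
Sharpe = (μ − rf) / σ = (0.6471 − 0.05) / 1.1546 = 0.5971 / 1.1546 = 0.5171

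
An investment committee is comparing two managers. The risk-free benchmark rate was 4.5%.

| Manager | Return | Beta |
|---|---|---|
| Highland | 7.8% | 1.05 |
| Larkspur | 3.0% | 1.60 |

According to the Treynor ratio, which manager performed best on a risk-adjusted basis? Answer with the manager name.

Highland

Highland: Treynor = (7.8% − 4.5%) / 1.05 = 3.143
Larkspur: Treynor = (3.0% − 4.5%) / 1.60 = -0.938
Highest: Highland (3.143).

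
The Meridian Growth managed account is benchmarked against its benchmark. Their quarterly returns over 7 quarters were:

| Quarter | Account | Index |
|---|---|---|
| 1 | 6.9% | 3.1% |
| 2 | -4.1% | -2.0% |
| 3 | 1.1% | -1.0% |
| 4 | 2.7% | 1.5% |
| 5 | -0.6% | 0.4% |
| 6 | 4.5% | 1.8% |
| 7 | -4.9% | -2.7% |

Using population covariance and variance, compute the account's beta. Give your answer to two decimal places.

1.93

r̄p = 0.8000%,  r̄m = 0.1571%
Cov = Σ(rp − r̄p)(rm − r̄m) / 7 = 7.5357
Var(rm) = Σ(rm − r̄m)² / 7 = 3.9110
β = Cov / Var = 7.5357 / 3.9110 = 1.9268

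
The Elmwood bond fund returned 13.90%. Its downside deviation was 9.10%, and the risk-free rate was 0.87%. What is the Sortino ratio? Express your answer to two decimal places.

1.43

Sortino = (Rp − Rf) / σd = (13.90% − 0.87%) / 9.10% = 13.03% / 9.10% = 1.4319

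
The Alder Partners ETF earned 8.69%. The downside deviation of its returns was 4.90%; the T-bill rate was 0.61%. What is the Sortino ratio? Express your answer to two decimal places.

1.65

Sortino = (Rp − Rf) / σd = (8.69% − 0.61%) / 4.90% = 8.08% / 4.90% = 1.6490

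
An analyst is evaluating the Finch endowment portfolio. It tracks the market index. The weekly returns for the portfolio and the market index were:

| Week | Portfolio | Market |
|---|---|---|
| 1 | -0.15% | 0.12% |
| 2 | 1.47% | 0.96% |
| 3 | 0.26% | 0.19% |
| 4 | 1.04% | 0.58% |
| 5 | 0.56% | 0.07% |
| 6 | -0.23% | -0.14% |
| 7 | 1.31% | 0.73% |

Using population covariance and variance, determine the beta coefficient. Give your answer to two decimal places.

r̄p = 0.6086%,  r̄m = 0.3586%
Cov = Σ(rp − r̄p)(rm − r̄m) / 7 = 0.2209
Var(rm) = Σ(rm − r̄m)² / 7 = 0.1380
β = Cov / Var = 0.2209 / 0.1380 = 1.6007

1.60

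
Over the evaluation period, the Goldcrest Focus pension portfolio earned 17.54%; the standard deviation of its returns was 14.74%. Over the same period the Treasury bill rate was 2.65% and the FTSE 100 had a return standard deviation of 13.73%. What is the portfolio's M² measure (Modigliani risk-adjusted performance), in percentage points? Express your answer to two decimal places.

16.52

Sharpe = (Rp − Rf) / σp = (17.54% − 2.65%) / 14.74% = 1.0102
M² = Rf + Sharpe × σm = 2.65% + 1.0102 × 13.73% = 16.5200%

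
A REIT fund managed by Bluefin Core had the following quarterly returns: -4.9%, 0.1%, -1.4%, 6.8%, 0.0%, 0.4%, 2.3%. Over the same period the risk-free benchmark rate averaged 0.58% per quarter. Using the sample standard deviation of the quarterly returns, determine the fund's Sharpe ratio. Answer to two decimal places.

Mean return μ = 3.30 / 7 = 0.4714%
Σ(r − μ)² = 76.1143; sample σ = √(76.1143/6) = 3.5617%
Sharpe = (μ − rf) / σ = (0.4714 − 0.58) / 3.5617 = -0.1086 / 3.5617 = -0.0305

-0.03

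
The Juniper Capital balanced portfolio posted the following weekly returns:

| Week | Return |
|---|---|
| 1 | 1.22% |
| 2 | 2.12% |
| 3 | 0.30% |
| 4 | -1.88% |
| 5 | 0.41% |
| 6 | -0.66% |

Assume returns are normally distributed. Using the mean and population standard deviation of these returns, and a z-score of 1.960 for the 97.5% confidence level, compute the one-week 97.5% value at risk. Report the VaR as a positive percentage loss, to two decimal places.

Mean return μ = 1.510 / 6 = 0.2517%
Population σ = √[Σ(r − μ)² / 6] = √[9.8309 / 6] = √1.6385 = 1.2800%
VaR = −(μ − z·σ) = −(0.2517 − 1.960 × 1.2800) = −(-2.2571) = 2.2571%

2.26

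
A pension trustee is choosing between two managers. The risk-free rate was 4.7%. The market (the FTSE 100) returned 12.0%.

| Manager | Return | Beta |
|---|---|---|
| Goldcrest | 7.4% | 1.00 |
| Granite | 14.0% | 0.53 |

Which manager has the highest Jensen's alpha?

Granite

Goldcrest: α = 7.4% − [4.7% + 1.00 × (12.0% − 4.7%)] = -4.600
Granite: α = 14.0% − [4.7% + 0.53 × (12.0% − 4.7%)] = 5.431
Highest: Granite (5.431).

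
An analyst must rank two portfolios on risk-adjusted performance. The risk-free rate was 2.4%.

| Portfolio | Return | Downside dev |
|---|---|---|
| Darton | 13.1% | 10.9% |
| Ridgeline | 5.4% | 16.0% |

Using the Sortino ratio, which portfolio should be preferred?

Darton

Darton: Sortino ratio = (13.1% − 2.4%) / 10.9% = 0.982
Ridgeline: Sortino ratio = (5.4% − 2.4%) / 16.0% = 0.188
Highest: Darton (0.982).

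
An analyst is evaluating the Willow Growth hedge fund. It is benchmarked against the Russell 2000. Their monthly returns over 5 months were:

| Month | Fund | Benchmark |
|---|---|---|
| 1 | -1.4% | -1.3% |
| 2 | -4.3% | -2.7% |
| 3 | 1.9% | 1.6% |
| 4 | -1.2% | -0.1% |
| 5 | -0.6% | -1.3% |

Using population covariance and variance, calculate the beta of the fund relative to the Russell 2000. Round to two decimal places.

r̄p = -1.1200%,  r̄m = -0.7600%
Cov = Σ(rp − r̄p)(rm − r̄m) / 5 = 2.6228
Var(rm) = Σ(rm − r̄m)² / 5 = 2.0704
β = Cov / Var = 2.6228 / 2.0704 = 1.2668

1.27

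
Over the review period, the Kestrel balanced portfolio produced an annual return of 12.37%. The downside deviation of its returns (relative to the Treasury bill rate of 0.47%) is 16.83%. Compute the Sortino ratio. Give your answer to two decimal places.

Sortino = (Rp − Rf) / σd = (12.37% − 0.47%) / 16.83% = 11.90% / 16.83% = 0.7071

0.71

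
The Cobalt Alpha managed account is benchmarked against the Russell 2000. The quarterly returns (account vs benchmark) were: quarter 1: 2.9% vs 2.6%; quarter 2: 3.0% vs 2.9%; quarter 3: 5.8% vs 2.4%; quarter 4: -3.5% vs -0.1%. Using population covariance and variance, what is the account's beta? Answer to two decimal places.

r̄p = 2.0500%,  r̄m = 1.9500%
Cov = Σ(rp − r̄p)(rm − r̄m) / 4 = 3.6300
Var(rm) = Σ(rm − r̄m)² / 4 = 1.4325
β = Cov / Var = 3.6300 / 1.4325 = 2.5340

2.53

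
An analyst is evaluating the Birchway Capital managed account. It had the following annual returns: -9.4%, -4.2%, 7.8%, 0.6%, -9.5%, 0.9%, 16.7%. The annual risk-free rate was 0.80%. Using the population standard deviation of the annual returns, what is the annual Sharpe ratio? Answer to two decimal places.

-0.04

Mean return μ = 2.90 / 7 = 0.4143%
Σ(r − μ)² = (-9.4 − 0.4143)² + (-4.2 − 0.4143)² + … = 535.9486
σ = √[535.9486 / 7] = 8.7501%
Sharpe = (μ − rf) / σ = (0.4143 − 0.8) / 8.7501 = -0.3857 / 8.7501 = -0.0441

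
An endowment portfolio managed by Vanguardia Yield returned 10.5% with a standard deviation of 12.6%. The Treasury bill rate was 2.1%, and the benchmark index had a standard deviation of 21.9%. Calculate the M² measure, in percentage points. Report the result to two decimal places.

16.70

Sharpe = (Rp − Rf) / σp = (10.5% − 2.1%) / 12.6% = 0.6667
M² = Rf + Sharpe × σm = 2.1% + 0.6667 × 21.9% = 16.7007%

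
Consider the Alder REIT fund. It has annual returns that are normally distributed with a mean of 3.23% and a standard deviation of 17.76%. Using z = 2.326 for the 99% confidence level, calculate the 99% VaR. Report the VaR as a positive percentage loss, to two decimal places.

VaR (as % loss) = −(μ − z·σ) = −(3.23% − 2.326 × 17.76%) = −(-38.07976%) = 38.07976%

38.08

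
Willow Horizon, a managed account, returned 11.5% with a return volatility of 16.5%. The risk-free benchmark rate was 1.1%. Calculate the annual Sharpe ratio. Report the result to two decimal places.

0.63

Sharpe = (Rp − Rf) / σp = (11.5% − 1.1%) / 16.5% = 10.40% / 16.5% = 0.6303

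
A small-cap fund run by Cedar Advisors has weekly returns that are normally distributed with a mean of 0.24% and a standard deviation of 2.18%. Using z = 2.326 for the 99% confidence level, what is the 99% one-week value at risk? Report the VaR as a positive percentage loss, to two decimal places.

4.83

VaR (as % loss) = −(μ − z·σ) = −(0.24% − 2.326 × 2.18%) = −(-4.83068%) = 4.83068%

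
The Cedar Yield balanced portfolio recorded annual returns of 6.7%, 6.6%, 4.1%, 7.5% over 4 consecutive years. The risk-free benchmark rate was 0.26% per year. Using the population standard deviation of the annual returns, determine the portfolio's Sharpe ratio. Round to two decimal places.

4.68

r̄ = (6.7 + 6.6 + 4.1 + 7.5) / 4 = 6.2250%
Population σ = √[Σ(r − r̄)² / 4] = √[6.5075 / 4] = √1.6269 = 1.2755%
Sharpe = (r̄ − rf) / σ = (6.2250 − 0.26) / 1.2755 = 5.9650 / 1.2755 = 4.6766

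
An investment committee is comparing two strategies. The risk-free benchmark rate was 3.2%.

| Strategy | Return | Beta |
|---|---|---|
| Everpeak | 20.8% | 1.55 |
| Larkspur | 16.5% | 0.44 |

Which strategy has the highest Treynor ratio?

Everpeak: Treynor = (20.8% − 3.2%) / 1.55 = 11.355
Larkspur: Treynor = (16.5% − 3.2%) / 0.44 = 30.227
Highest: Larkspur (30.227).

Larkspur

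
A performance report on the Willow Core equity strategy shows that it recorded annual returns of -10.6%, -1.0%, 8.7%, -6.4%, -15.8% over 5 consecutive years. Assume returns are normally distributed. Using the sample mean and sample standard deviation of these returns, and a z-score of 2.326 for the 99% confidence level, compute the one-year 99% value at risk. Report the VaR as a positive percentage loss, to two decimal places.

Mean return μ = -25.10 / 5 = -5.0200%
Σ(r − μ)² = (-10.6 − (-5.0200))² + (-1 − (-5.0200))² + (8.7 − (-5.0200))² + … = 353.6480
sample σ = √(353.6480 / 4) = √88.4120 = 9.4028%
VaR = −(μ − z·σ) = −(-5.0200 − 2.326 × 9.4028) = −(-26.8909) = 26.8909%

26.89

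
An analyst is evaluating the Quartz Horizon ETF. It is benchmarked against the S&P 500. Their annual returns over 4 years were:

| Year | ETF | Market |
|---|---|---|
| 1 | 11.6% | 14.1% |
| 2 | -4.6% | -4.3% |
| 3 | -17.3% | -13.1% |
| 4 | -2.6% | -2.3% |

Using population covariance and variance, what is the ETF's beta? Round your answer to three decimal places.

1.030

r̄p = -3.2250%,  r̄m = -1.4000%
Cov = Σ(rp − r̄p)(rm − r̄m) / 4 = 99.4725
Var(rm) = Σ(rm − r̄m)² / 4 = 96.5900
β = Cov / Var = 99.4725 / 96.5900 = 1.0298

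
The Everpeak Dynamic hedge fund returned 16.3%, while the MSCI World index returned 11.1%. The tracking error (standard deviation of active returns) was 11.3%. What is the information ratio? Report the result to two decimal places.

0.46

IR = (Rp − Rb) / TE = (16.3% − 11.1%) / 11.3% = 5.20% / 11.3% = 0.4602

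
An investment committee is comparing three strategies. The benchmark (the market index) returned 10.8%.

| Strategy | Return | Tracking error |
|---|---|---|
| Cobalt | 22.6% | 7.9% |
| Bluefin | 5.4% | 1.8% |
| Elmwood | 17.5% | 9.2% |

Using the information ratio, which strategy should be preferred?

Cobalt

Cobalt: IR = (22.6% − 10.8%) / 7.9% = 1.494
Bluefin: IR = (5.4% − 10.8%) / 1.8% = -3.000
Elmwood: IR = (17.5% − 10.8%) / 9.2% = 0.728
Highest: Cobalt (1.494).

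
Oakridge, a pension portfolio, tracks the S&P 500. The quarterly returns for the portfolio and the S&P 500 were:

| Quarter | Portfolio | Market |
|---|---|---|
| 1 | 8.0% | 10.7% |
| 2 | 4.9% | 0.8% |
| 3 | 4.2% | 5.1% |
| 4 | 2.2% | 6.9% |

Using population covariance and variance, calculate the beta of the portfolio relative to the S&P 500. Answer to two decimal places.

0.25

r̄p = 4.8250%,  r̄m = 5.8750%
Cov = Σ(rp − r̄p)(rm − r̄m) / 4 = 3.1831
Var(rm) = Σ(rm − r̄m)² / 4 = 12.6719
β = Cov / Var = 3.1831 / 12.6719 = 0.2512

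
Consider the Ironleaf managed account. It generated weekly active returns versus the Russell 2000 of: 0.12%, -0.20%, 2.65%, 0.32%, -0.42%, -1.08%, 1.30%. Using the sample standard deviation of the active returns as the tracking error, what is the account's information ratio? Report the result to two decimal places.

0.31

r̄ = (0.12 − 0.2 + 2.65 + 0.32 − 0.42 − 1.08 + 1.3) / 7 = 2.690 / 7 = 0.3843%
Σ(r − r̄)² = (0.12 − 0.3843)² + (-0.2 − 0.3843)² + … = 9.1784
sample σ = √(9.1784 / 6) = √1.5297 = 1.2368%
IR = r̄ / tracking error = 0.3843 / 1.2368 = 0.3107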